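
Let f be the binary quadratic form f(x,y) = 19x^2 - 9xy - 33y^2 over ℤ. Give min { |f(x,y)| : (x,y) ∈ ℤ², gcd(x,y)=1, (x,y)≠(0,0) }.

descent: ρ → (-33,9,19)
descent: ρ → (19,29,-23)  [lands on river]
river: ρ → (-23,17,25)
river: ρ → (25,33,-15)
river: ρ → (-15,27,31)
river: ρ → (31,35,-11)
river: ρ → (-11,31,37)
river: ρ → (37,43,-5)
river: ρ → (-5,47,19)
closes: descent 2, river 8
min |a| on river = 5

5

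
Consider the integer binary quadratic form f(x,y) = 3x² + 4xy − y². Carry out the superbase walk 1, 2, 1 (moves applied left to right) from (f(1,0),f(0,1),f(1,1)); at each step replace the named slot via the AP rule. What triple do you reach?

start (3,-1,6) = (f(1,0),f(0,1),f(1,1))
replace slot 1: 2·((-1)+6) − 3 = 7 → (7,-1,6)
replace slot 2: 2·(7+6) − (-1) = 27 → (7,27,6)
replace slot 1: 2·(27+6) − 7 = 59 → (59,27,6)

59,27,6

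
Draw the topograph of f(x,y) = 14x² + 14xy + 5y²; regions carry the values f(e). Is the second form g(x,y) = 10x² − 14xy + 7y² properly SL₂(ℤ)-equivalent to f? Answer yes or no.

D₁ = -84, D₂ = -84
f: flip: (14,14,5)→(5,-14,14)
f: translate: b→-4 (≡-14 mod 10), so (5,-14,14)→(5,-4,5)
f: flip: (5,-4,5)→(5,4,5)
f: reduced (well bottom): (5,4,5) with a≤c, −a<b≤a
g: translate: b→6 (≡-14 mod 20), so (10,-14,7)→(10,6,3)
g: flip: (10,6,3)→(3,-6,10)
g: translate: b→0 (≡-6 mod 6), so (3,-6,10)→(3,0,7)
g: reduced (well bottom): (3,0,7) with a≤c, −a<b≤a
reduced forms (5, 4, 5) vs (3, 0, 7) ⇒ inequivalent

no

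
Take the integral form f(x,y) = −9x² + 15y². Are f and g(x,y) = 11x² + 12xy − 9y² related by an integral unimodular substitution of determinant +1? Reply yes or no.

D₁ = 540, D₂ = 540
river cycle of f (length 2): (-9, 18, 6), (6, 18, -9)
river cycle of g (length 8): (-9, 6, 14), (14, 22, -1), (-1, 22, 14), (14, 6, -9), (-9, 12, 11), (11, 10, -10), (-10, 10, 11), (11, 12, -9)
cycles differ ⇒ inequivalent

no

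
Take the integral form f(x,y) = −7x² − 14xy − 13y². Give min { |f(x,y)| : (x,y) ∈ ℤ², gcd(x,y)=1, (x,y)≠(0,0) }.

translate: b→0 (≡14 mod 14), so (7,14,13)→(7,0,6)
flip: (7,0,6)→(6,0,7)
reduced (well bottom): (6,0,7) with a≤c, −a<b≤a
well minimum |f| = |-6| = 6 (negative-definite)

6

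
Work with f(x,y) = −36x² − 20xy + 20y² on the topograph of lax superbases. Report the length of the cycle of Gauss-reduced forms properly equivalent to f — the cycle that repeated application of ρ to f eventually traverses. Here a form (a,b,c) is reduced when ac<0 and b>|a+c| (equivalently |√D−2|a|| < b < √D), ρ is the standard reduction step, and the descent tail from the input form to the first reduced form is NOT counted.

D = 3280, ⌊√D⌋ = 57
descent: ρ → (20,20,-36)  [lands on river]
river: ρ → (-36,52,4)
river: ρ → (4,52,-36)
river: ρ → (-36,20,20)
ρ-cycle length = 4 (tail of 1 descent step not counted)

4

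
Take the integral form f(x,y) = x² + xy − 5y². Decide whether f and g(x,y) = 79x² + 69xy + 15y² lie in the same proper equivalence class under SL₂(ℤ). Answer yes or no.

D₁ = 21, D₂ = 21
river cycle of f (length 2): (1, 3, -3), (-3, 3, 1)
river cycle of g (length 2): (1, 3, -3), (-3, 3, 1)
cycles coincide ⇒ equivalent

yes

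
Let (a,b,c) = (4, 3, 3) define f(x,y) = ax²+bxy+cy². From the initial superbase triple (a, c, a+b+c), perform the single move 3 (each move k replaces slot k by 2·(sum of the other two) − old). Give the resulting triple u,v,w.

start (4,3,10) = (f(1,0),f(0,1),f(1,1))
replace slot 3: 2·(4+3) − 10 = 4 → (4,3,4)

4,3,4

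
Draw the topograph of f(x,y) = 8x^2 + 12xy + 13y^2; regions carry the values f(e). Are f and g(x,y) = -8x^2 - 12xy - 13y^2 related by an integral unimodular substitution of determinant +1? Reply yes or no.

D₁ = -272, D₂ = -272
f: translate: b→-4 (≡12 mod 16), so (8,12,13)→(8,-4,9)
f: reduced (well bottom): (8,-4,9) with a≤c, −a<b≤a
g is negative-definite; reduce −g:
−g: translate: b→-4 (≡12 mod 16), so (8,12,13)→(8,-4,9)
−g: reduced (well bottom): (8,-4,9) with a≤c, −a<b≤a
flip sign back: reduced form of g is (-8,4,-9)
reduced forms (8, -4, 9) vs (-8, 4, -9) ⇒ inequivalent

no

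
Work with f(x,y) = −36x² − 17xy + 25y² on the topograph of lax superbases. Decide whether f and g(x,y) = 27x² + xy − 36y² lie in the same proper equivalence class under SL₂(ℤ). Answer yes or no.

D₁ = 3889, D₂ = 3889
river cycle of f (length 74): (25, 17, -36), (-36, 55, 6), (6, 53, -45), (-45, 37, 14), (14, 47, -30), (-30, 13, 31), (31, 49, -12), (-12, 47, 35), (35, 23, -24), (-24, 25, 34), … (64 more)
river cycle of g (length 58): (27, 55, -8), (-8, 57, 20), (20, 23, -42), (-42, 61, 1), (1, 61, -42), (-42, 23, 20), (20, 57, -8), (-8, 55, 27), (27, 53, -10), (-10, 47, 42), … (48 more)
cycles differ ⇒ inequivalent

no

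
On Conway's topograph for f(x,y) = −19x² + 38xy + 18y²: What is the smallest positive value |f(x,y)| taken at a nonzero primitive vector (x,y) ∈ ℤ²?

river: ρ → (18,34,-23)
river: ρ → (-23,12,29)
river: ρ → (29,46,-6)
river: ρ → (-6,50,13)
river: ρ → (13,28,-39)
river: ρ → (-39,50,2)
river: ρ → (2,50,-39)
river: ρ → (-39,28,13)
river: ρ → (13,50,-6)
river: ρ → (-6,46,29)
river: ρ → (29,12,-23)
river: ρ → (-23,34,18)
river: ρ → (18,38,-19)
river: ρ → (-19,38,18)
closes: descent 0, river 14
min |a| on river = 2

2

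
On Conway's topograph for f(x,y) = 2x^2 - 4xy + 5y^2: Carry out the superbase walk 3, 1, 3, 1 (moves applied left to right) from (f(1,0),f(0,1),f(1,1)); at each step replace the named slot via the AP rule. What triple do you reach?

start (2,5,3) = (f(1,0),f(0,1),f(1,1))
replace slot 3: 2·(2+5) − 3 = 11 → (2,5,11)
replace slot 1: 2·(5+11) − 2 = 30 → (30,5,11)
replace slot 3: 2·(30+5) − 11 = 59 → (30,5,59)
replace slot 1: 2·(5+59) − 30 = 98 → (98,5,59)

98,5,59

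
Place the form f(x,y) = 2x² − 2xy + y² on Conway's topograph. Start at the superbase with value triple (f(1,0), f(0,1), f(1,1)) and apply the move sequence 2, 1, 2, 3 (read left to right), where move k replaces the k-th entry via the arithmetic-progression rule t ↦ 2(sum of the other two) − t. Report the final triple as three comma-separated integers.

start (2,1,1) = (f(1,0),f(0,1),f(1,1))
replace slot 2: 2·(2+1) − 1 = 5 → (2,5,1)
replace slot 1: 2·(5+1) − 2 = 10 → (10,5,1)
replace slot 2: 2·(10+1) − 5 = 17 → (10,17,1)
replace slot 3: 2·(10+17) − 1 = 53 → (10,17,53)

10,17,53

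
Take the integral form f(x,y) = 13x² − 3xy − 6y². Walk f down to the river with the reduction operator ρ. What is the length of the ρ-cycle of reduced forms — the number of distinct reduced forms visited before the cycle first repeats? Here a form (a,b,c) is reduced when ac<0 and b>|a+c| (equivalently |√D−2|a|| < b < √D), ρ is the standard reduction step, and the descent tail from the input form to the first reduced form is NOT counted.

D = 321, ⌊√D⌋ = 17
descent: ρ → (-6,15,4)  [lands on river]
river: ρ → (4,17,-2)
river: ρ → (-2,15,12)
river: ρ → (12,9,-5)
river: ρ → (-5,11,10)
river: ρ → (10,9,-6)
ρ-cycle length = 6 (tail of 1 descent step not counted)

6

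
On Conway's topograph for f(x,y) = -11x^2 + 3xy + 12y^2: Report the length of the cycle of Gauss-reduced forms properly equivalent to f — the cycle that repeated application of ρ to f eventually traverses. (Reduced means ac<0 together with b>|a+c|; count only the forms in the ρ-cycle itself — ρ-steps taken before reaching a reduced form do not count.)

D = 537, ⌊√D⌋ = 23
river: ρ → (12,21,-2)
river: ρ → (-2,23,1)
river: ρ → (1,23,-2)
river: ρ → (-2,21,12)
river: ρ → (12,3,-11)
river: ρ → (-11,19,4)
river: ρ → (4,21,-6)
river: ρ → (-6,15,13)
river: ρ → (13,11,-8)
river: ρ → (-8,21,3)
river: ρ → (3,21,-8)
river: ρ → (-8,11,13)
river: ρ → (13,15,-6)
river: ρ → (-6,21,4)
river: ρ → (4,19,-11)
river: ρ → (-11,3,12)
ρ-cycle length = 16 (tail of 0 descent steps not counted)

16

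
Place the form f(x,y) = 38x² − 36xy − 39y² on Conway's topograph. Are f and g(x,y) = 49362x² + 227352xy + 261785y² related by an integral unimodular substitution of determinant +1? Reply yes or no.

D₁ = 7224, D₂ = 7224
river cycle of f (length 8): (-39, 36, 38), (38, 40, -37), (-37, 34, 41), (41, 48, -30), (-30, 72, 17), (17, 64, -46), (-46, 28, 35), (35, 42, -39)
river cycle of g (length 8): (38, 40, -37), (-37, 34, 41), (41, 48, -30), (-30, 72, 17), (17, 64, -46), (-46, 28, 35), (35, 42, -39), (-39, 36, 38)
cycles coincide ⇒ equivalent

yes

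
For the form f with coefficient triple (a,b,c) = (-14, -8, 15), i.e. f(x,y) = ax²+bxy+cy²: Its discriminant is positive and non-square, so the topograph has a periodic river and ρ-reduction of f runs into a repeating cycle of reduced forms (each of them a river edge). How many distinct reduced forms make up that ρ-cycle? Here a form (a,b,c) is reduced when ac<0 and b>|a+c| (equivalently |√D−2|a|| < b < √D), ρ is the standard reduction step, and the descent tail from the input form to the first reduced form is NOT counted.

D = 904, ⌊√D⌋ = 30
descent: ρ → (15,8,-14)  [lands on river]
river: ρ → (-14,20,9)
river: ρ → (9,16,-18)
river: ρ → (-18,20,7)
river: ρ → (7,22,-15)
river: ρ → (-15,8,14)
river: ρ → (14,20,-9)
river: ρ → (-9,16,18)
river: ρ → (18,20,-7)
river: ρ → (-7,22,15)
ρ-cycle length = 10 (tail of 1 descent step not counted)

10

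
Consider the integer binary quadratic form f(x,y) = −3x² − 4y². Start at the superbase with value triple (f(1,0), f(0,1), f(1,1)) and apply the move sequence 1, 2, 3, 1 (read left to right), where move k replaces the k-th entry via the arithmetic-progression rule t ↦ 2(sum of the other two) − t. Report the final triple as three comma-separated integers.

start (-3,-4,-7) = (f(1,0),f(0,1),f(1,1))
replace slot 1: 2·((-4)+(-7)) − (-3) = -19 → (-19,-4,-7)
replace slot 2: 2·((-19)+(-7)) − (-4) = -48 → (-19,-48,-7)
replace slot 3: 2·((-19)+(-48)) − (-7) = -127 → (-19,-48,-127)
replace slot 1: 2·((-48)+(-127)) − (-19) = -331 → (-331,-48,-127)

-331,-48,-127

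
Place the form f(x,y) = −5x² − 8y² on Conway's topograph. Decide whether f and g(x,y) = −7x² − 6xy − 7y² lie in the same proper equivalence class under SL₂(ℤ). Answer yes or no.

D₁ = -160, D₂ = -160
f is negative-definite; reduce −f:
−f: reduced (well bottom): (5,0,8) with a≤c, −a<b≤a
flip sign back: reduced form of f is (-5,0,-8)
g is negative-definite; reduce −g:
−g: reduced (well bottom): (7,6,7) with a≤c, −a<b≤a
flip sign back: reduced form of g is (-7,-6,-7)
reduced forms (-5, 0, -8) vs (-7, -6, -7) ⇒ inequivalent

no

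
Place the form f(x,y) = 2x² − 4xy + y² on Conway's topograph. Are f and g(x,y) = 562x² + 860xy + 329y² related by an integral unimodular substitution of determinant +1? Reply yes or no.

D₁ = 8, D₂ = 8
river cycle of f (length 2): (1, 2, -1), (-1, 2, 1)
river cycle of g (length 2): (-1, 2, 1), (1, 2, -1)
cycles coincide ⇒ equivalent

yes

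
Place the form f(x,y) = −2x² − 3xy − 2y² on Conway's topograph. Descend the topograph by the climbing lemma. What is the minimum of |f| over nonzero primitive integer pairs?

translate: b→-1 (≡3 mod 4), so (2,3,2)→(2,-1,1)
flip: (2,-1,1)→(1,1,2)
reduced (well bottom): (1,1,2) with a≤c, −a<b≤a
well minimum |f| = |-1| = 1 (negative-definite)

1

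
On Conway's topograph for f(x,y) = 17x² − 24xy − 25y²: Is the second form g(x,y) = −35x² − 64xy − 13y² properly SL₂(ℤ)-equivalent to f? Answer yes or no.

D₁ = 2276, D₂ = 2276
river cycle of f (length 38): (-25, 24, 17), (17, 44, -5), (-5, 46, 8), (8, 34, -35), (-35, 36, 7), (7, 34, -40), (-40, 46, 1), (1, 46, -40), (-40, 34, 7), (7, 36, -35), … (28 more)
river cycle of g (length 38): (-13, 38, 16), (16, 26, -25), (-25, 24, 17), (17, 44, -5), (-5, 46, 8), (8, 34, -35), (-35, 36, 7), (7, 34, -40), (-40, 46, 1), (1, 46, -40), … (28 more)
cycles coincide ⇒ equivalent

yes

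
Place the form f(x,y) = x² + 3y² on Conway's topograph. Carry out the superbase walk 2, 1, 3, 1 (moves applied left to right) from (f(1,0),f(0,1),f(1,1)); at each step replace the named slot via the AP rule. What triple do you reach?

start (1,3,4) = (f(1,0),f(0,1),f(1,1))
replace slot 2: 2·(1+4) − 3 = 7 → (1,7,4)
replace slot 1: 2·(7+4) − 1 = 21 → (21,7,4)
replace slot 3: 2·(21+7) − 4 = 52 → (21,7,52)
replace slot 1: 2·(7+52) − 21 = 97 → (97,7,52)

97,7,52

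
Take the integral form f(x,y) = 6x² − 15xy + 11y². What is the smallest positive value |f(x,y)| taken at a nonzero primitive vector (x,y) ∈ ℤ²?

translate: b→-3 (≡-15 mod 12), so (6,-15,11)→(6,-3,2)
flip: (6,-3,2)→(2,3,6)
translate: b→-1 (≡3 mod 4), so (2,3,6)→(2,-1,5)
reduced (well bottom): (2,-1,5) with a≤c, −a<b≤a
well minimum = a = 2

2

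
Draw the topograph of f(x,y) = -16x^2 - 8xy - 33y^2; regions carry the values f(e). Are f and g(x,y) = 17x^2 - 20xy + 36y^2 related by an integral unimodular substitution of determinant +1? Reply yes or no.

D₁ = -2048, D₂ = -2048
f is negative-definite; reduce −f:
−f: reduced (well bottom): (16,8,33) with a≤c, −a<b≤a
flip sign back: reduced form of f is (-16,-8,-33)
g: translate: b→14 (≡-20 mod 34), so (17,-20,36)→(17,14,33)
g: reduced (well bottom): (17,14,33) with a≤c, −a<b≤a
reduced forms (-16, -8, -33) vs (17, 14, 33) ⇒ inequivalent

no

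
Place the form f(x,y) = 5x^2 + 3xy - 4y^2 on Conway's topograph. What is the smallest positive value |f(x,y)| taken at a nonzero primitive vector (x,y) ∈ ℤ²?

river: ρ → (-4,5,4)
river: ρ → (4,3,-5)
river: ρ → (-5,7,2)
river: ρ → (2,9,-1)
river: ρ → (-1,9,2)
river: ρ → (2,7,-5)
river: ρ → (-5,3,4)
river: ρ → (4,5,-4)
river: ρ → (-4,3,5)
river: ρ → (5,7,-2)
river: ρ → (-2,9,1)
river: ρ → (1,9,-2)
river: ρ → (-2,7,5)
river: ρ → (5,3,-4)
closes: descent 0, river 14
min |a| on river = 1

1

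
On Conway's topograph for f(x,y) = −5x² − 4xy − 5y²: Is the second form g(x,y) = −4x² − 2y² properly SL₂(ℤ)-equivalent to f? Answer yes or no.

D₁ = -84, D₂ = -32
discriminants differ ⇒ not SL₂(ℤ)-equivalent

no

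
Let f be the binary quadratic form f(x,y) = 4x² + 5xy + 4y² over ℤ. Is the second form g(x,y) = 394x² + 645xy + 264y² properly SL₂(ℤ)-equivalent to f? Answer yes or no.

D₁ = -39, D₂ = -39
f: translate: b→-3 (≡5 mod 8), so (4,5,4)→(4,-3,3)
f: flip: (4,-3,3)→(3,3,4)
f: reduced (well bottom): (3,3,4) with a≤c, −a<b≤a
g: translate: b→-143 (≡645 mod 788), so (394,645,264)→(394,-143,13)
g: flip: (394,-143,13)→(13,143,394)
g: translate: b→13 (≡143 mod 26), so (13,143,394)→(13,13,4)
g: flip: (13,13,4)→(4,-13,13)
g: translate: b→3 (≡-13 mod 8), so (4,-13,13)→(4,3,3)
g: flip: (4,3,3)→(3,-3,4)
g: translate: b→3 (≡-3 mod 6), so (3,-3,4)→(3,3,4)
g: reduced (well bottom): (3,3,4) with a≤c, −a<b≤a
reduced forms (3, 3, 4) vs (3, 3, 4) ⇒ equivalent

yes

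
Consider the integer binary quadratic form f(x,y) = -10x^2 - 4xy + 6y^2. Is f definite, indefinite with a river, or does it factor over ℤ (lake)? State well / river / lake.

D = b²−4ac = (-4)² − 4·(-10)·6 = 256
D = 16² is a perfect square ⇒ form factors over ℤ ⇒ lakes

lake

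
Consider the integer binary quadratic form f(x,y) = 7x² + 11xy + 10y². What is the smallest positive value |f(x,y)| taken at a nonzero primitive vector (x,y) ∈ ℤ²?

translate: b→-3 (≡11 mod 14), so (7,11,10)→(7,-3,6)
flip: (7,-3,6)→(6,3,7)
reduced (well bottom): (6,3,7) with a≤c, −a<b≤a
well minimum = a = 6

6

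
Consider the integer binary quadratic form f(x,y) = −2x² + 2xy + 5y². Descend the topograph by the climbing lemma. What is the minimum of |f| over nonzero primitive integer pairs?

descent: ρ → (5,-2,-2)
descent: ρ → (-2,6,1)  [lands on river]
river: ρ → (1,6,-2)
closes: descent 2, river 2
min |a| on river = 1

1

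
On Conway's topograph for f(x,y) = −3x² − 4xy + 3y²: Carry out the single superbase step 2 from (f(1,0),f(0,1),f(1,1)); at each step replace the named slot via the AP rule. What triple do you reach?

start (-3,3,-4) = (f(1,0),f(0,1),f(1,1))
replace slot 2: 2·((-3)+(-4)) − 3 = -17 → (-3,-17,-4)

-3,-17,-4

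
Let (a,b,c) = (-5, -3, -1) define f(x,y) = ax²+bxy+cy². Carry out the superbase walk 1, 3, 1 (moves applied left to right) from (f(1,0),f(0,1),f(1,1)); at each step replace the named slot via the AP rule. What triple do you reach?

start (-5,-1,-9) = (f(1,0),f(0,1),f(1,1))
replace slot 1: 2·((-1)+(-9)) − (-5) = -15 → (-15,-1,-9)
replace slot 3: 2·((-15)+(-1)) − (-9) = -23 → (-15,-1,-23)
replace slot 1: 2·((-1)+(-23)) − (-15) = -33 → (-33,-1,-23)

-33,-1,-23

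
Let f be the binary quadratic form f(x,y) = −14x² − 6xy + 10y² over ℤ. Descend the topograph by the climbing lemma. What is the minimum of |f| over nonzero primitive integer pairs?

descent: ρ → (10,6,-14)  [lands on river]
river: ρ → (-14,22,2)
river: ρ → (2,22,-14)
river: ρ → (-14,6,10)
river: ρ → (10,14,-10)
river: ρ → (-10,6,14)
river: ρ → (14,22,-2)
river: ρ → (-2,22,14)
river: ρ → (14,6,-10)
river: ρ → (-10,14,10)
closes: descent 1, river 10
min |a| on river = 2

2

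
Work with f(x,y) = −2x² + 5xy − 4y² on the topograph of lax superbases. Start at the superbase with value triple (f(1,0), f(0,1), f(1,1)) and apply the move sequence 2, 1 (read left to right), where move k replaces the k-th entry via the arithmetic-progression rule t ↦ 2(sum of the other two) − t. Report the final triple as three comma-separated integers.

start (-2,-4,-1) = (f(1,0),f(0,1),f(1,1))
replace slot 2: 2·((-2)+(-1)) − (-4) = -2 → (-2,-2,-1)
replace slot 1: 2·((-2)+(-1)) − (-2) = -4 → (-4,-2,-1)

-4,-2,-1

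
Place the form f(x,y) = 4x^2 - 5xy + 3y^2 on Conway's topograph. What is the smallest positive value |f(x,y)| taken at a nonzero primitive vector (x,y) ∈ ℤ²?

translate: b→3 (≡-5 mod 8), so (4,-5,3)→(4,3,2)
flip: (4,3,2)→(2,-3,4)
translate: b→1 (≡-3 mod 4), so (2,-3,4)→(2,1,3)
reduced (well bottom): (2,1,3) with a≤c, −a<b≤a
well minimum = a = 2

2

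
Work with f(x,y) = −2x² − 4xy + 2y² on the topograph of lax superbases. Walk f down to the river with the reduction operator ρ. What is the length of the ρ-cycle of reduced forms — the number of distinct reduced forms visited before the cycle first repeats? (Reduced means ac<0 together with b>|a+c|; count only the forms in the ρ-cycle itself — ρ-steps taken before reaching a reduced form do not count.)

D = 32, ⌊√D⌋ = 5
descent: ρ → (2,4,-2)  [lands on river]
river: ρ → (-2,4,2)
ρ-cycle length = 2 (tail of 1 descent step not counted)

2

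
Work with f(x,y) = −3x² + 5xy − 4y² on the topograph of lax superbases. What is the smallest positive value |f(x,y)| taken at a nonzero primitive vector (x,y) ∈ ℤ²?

translate: b→1 (≡-5 mod 6), so (3,-5,4)→(3,1,2)
flip: (3,1,2)→(2,-1,3)
reduced (well bottom): (2,-1,3) with a≤c, −a<b≤a
well minimum |f| = |-2| = 2 (negative-definite)

2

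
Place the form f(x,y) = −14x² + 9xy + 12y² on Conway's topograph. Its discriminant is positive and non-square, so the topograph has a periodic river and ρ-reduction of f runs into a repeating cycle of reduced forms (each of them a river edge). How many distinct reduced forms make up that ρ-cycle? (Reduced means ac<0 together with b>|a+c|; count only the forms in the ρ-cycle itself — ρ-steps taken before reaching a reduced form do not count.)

D = 753, ⌊√D⌋ = 27
river: ρ → (12,15,-11)
river: ρ → (-11,7,16)
river: ρ → (16,25,-2)
river: ρ → (-2,27,3)
river: ρ → (3,27,-2)
river: ρ → (-2,25,16)
river: ρ → (16,7,-11)
river: ρ → (-11,15,12)
river: ρ → (12,9,-14)
river: ρ → (-14,19,7)
river: ρ → (7,23,-8)
river: ρ → (-8,25,4)
river: ρ → (4,23,-14)
river: ρ → (-14,5,13)
river: ρ → (13,21,-6)
river: ρ → (-6,27,1)
river: ρ → (1,27,-6)
river: ρ → (-6,21,13)
river: ρ → (13,5,-14)
river: ρ → (-14,23,4)
river: ρ → (4,25,-8)
river: ρ → (-8,23,7)
river: ρ → (7,19,-14)
river: ρ → (-14,9,12)
ρ-cycle length = 24 (tail of 0 descent steps not counted)

24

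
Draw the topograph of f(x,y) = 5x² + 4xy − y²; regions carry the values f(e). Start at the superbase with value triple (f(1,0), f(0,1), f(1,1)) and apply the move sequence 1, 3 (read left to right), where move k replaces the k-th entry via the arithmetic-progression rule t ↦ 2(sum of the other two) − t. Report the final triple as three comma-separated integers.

start (5,-1,8) = (f(1,0),f(0,1),f(1,1))
replace slot 1: 2·((-1)+8) − 5 = 9 → (9,-1,8)
replace slot 3: 2·(9+(-1)) − 8 = 8 → (9,-1,8)

9,-1,8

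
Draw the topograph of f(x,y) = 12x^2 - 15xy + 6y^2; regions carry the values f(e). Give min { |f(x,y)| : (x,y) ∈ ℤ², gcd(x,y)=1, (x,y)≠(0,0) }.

translate: b→9 (≡-15 mod 24), so (12,-15,6)→(12,9,3)
flip: (12,9,3)→(3,-9,12)
translate: b→3 (≡-9 mod 6), so (3,-9,12)→(3,3,6)
reduced (well bottom): (3,3,6) with a≤c, −a<b≤a
well minimum = a = 3

3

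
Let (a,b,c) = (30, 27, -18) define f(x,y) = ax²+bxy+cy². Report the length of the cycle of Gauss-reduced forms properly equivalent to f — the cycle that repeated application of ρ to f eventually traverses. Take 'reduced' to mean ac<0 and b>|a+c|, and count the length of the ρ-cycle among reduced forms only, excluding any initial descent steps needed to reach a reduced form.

D = 2889, ⌊√D⌋ = 53
river: ρ → (-18,45,12)
river: ρ → (12,51,-6)
river: ρ → (-6,45,36)
river: ρ → (36,27,-15)
river: ρ → (-15,33,30)
river: ρ → (30,27,-18)
ρ-cycle length = 6 (tail of 0 descent steps not counted)

6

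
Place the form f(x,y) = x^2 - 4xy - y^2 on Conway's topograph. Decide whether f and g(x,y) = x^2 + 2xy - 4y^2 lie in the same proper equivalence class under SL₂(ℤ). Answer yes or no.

D₁ = 20, D₂ = 20
river cycle of f (length 2): (-1, 4, 1), (1, 4, -1)
river cycle of g (length 2): (1, 4, -1), (-1, 4, 1)
cycles coincide ⇒ equivalent

yes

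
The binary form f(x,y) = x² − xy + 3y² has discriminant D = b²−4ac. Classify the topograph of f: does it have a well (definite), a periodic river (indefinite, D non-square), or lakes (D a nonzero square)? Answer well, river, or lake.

D = b²−4ac = (-1)² − 4·1·3 = -11
D < 0 ⇒ definite ⇒ every region one sign ⇒ single well

well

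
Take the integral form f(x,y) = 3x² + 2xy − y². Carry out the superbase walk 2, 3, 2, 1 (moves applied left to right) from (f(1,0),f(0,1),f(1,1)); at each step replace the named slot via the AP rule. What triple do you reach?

start (3,-1,4) = (f(1,0),f(0,1),f(1,1))
replace slot 2: 2·(3+4) − (-1) = 15 → (3,15,4)
replace slot 3: 2·(3+15) − 4 = 32 → (3,15,32)
replace slot 2: 2·(3+32) − 15 = 55 → (3,55,32)
replace slot 1: 2·(55+32) − 3 = 171 → (171,55,32)

171,55,32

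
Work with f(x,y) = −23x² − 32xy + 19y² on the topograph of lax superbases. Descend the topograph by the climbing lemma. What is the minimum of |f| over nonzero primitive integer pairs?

descent: ρ → (19,32,-23)  [lands on river]
river: ρ → (-23,14,28)
river: ρ → (28,42,-9)
river: ρ → (-9,48,13)
river: ρ → (13,30,-36)
river: ρ → (-36,42,7)
river: ρ → (7,42,-36)
river: ρ → (-36,30,13)
river: ρ → (13,48,-9)
river: ρ → (-9,42,28)
river: ρ → (28,14,-23)
river: ρ → (-23,32,19)
river: ρ → (19,44,-11)
river: ρ → (-11,44,19)
closes: descent 1, river 14
min |a| on river = 7

7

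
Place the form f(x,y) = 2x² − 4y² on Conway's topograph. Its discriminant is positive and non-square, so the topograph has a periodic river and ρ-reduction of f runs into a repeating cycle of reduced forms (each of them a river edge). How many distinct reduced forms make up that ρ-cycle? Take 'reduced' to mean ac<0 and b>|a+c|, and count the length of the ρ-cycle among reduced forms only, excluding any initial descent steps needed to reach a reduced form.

D = 32, ⌊√D⌋ = 5
descent: ρ → (-4,0,2)
descent: ρ → (2,4,-2)  [lands on river]
river: ρ → (-2,4,2)
ρ-cycle length = 2 (tail of 2 descent steps not counted)

2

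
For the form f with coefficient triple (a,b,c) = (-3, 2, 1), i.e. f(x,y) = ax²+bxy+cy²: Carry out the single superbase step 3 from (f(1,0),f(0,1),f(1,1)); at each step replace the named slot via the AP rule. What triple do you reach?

start (-3,1,0) = (f(1,0),f(0,1),f(1,1))
replace slot 3: 2·((-3)+1) − 0 = -4 → (-3,1,-4)

-3,1,-4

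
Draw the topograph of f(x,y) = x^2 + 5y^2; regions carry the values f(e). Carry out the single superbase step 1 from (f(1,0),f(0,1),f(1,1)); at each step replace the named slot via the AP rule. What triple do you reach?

start (1,5,6) = (f(1,0),f(0,1),f(1,1))
replace slot 1: 2·(5+6) − 1 = 21 → (21,5,6)

21,5,6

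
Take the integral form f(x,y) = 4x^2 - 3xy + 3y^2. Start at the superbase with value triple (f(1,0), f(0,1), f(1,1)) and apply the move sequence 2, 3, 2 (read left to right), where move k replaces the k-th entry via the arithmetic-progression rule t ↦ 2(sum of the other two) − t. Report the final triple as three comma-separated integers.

start (4,3,4) = (f(1,0),f(0,1),f(1,1))
replace slot 2: 2·(4+4) − 3 = 13 → (4,13,4)
replace slot 3: 2·(4+13) − 4 = 30 → (4,13,30)
replace slot 2: 2·(4+30) − 13 = 55 → (4,55,30)

4,55,30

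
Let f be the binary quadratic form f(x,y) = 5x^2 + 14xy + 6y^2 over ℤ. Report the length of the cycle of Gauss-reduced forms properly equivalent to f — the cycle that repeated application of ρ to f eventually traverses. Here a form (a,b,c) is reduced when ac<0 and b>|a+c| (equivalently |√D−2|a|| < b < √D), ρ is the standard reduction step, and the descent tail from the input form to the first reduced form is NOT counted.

D = 76, ⌊√D⌋ = 8
descent: ρ → (6,-2,-3)
descent: ρ → (-3,8,1)  [lands on river]
river: ρ → (1,8,-3)
river: ρ → (-3,4,5)
river: ρ → (5,6,-2)
river: ρ → (-2,6,5)
river: ρ → (5,4,-3)
ρ-cycle length = 6 (tail of 2 descent steps not counted)

6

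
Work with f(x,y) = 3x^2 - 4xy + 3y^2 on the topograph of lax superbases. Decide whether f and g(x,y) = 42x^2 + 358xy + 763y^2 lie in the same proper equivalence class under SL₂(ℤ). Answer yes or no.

D₁ = -20, D₂ = -20
f: translate: b→2 (≡-4 mod 6), so (3,-4,3)→(3,2,2)
f: flip: (3,2,2)→(2,-2,3)
f: translate: b→2 (≡-2 mod 4), so (2,-2,3)→(2,2,3)
f: reduced (well bottom): (2,2,3) with a≤c, −a<b≤a
g: translate: b→22 (≡358 mod 84), so (42,358,763)→(42,22,3)
g: flip: (42,22,3)→(3,-22,42)
g: translate: b→2 (≡-22 mod 6), so (3,-22,42)→(3,2,2)
g: flip: (3,2,2)→(2,-2,3)
g: translate: b→2 (≡-2 mod 4), so (2,-2,3)→(2,2,3)
g: reduced (well bottom): (2,2,3) with a≤c, −a<b≤a
reduced forms (2, 2, 3) vs (2, 2, 3) ⇒ equivalent

yes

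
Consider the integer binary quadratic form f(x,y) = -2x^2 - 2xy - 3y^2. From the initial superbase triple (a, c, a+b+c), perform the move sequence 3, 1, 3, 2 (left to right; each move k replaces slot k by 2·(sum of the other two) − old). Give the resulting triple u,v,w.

start (-2,-3,-7) = (f(1,0),f(0,1),f(1,1))
replace slot 3: 2·((-2)+(-3)) − (-7) = -3 → (-2,-3,-3)
replace slot 1: 2·((-3)+(-3)) − (-2) = -10 → (-10,-3,-3)
replace slot 3: 2·((-10)+(-3)) − (-3) = -23 → (-10,-3,-23)
replace slot 2: 2·((-10)+(-23)) − (-3) = -63 → (-10,-63,-23)

-10,-63,-23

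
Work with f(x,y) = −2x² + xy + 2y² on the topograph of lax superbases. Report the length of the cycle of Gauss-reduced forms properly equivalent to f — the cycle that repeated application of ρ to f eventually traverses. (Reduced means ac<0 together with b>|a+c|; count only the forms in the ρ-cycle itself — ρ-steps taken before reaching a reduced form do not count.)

D = 17, ⌊√D⌋ = 4
river: ρ → (2,3,-1)
river: ρ → (-1,3,2)
river: ρ → (2,1,-2)
river: ρ → (-2,3,1)
river: ρ → (1,3,-2)
river: ρ → (-2,1,2)
ρ-cycle length = 6 (tail of 0 descent steps not counted)

6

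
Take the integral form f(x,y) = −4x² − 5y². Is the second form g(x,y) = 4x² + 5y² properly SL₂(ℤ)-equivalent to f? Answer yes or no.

D₁ = -80, D₂ = -80
f is negative-definite; reduce −f:
−f: reduced (well bottom): (4,0,5) with a≤c, −a<b≤a
flip sign back: reduced form of f is (-4,0,-5)
g: reduced (well bottom): (4,0,5) with a≤c, −a<b≤a
reduced forms (-4, 0, -5) vs (4, 0, 5) ⇒ inequivalent

no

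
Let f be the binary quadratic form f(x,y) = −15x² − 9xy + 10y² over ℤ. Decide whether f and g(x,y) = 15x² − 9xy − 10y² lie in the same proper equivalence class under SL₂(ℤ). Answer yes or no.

D₁ = 681, D₂ = 681
river cycle of f (length 32): (10, 9, -15), (-15, 21, 4), (4, 19, -20), (-20, 21, 3), (3, 21, -20), (-20, 19, 4), (4, 21, -15), (-15, 9, 10), (10, 11, -14), (-14, 17, 7), … (22 more)
river cycle of g (length 32): (-10, 9, 15), (15, 21, -4), (-4, 19, 20), (20, 21, -3), (-3, 21, 20), (20, 19, -4), (-4, 21, 15), (15, 9, -10), (-10, 11, 14), (14, 17, -7), … (22 more)
cycles differ ⇒ inequivalent

no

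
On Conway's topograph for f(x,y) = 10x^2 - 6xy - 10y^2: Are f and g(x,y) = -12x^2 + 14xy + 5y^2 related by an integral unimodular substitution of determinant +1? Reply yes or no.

D₁ = 436, D₂ = 436
river cycle of f (length 14): (-10, 6, 10), (10, 14, -6), (-6, 10, 14), (14, 18, -2), (-2, 18, 14), (14, 10, -6), (-6, 14, 10), (10, 6, -10), (-10, 14, 6), (6, 10, -14), … (4 more)
river cycle of g (length 30): (5, 16, -9), (-9, 20, 1), (1, 20, -9), (-9, 16, 5), (5, 14, -12), (-12, 10, 7), (7, 18, -4), (-4, 14, 15), (15, 16, -3), (-3, 20, 3), … (20 more)
cycles differ ⇒ inequivalent

no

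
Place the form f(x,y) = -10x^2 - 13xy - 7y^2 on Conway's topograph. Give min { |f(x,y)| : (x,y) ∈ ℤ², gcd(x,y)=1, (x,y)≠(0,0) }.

translate: b→-7 (≡13 mod 20), so (10,13,7)→(10,-7,4)
flip: (10,-7,4)→(4,7,10)
translate: b→-1 (≡7 mod 8), so (4,7,10)→(4,-1,7)
reduced (well bottom): (4,-1,7) with a≤c, −a<b≤a
well minimum |f| = |-4| = 4 (negative-definite)

4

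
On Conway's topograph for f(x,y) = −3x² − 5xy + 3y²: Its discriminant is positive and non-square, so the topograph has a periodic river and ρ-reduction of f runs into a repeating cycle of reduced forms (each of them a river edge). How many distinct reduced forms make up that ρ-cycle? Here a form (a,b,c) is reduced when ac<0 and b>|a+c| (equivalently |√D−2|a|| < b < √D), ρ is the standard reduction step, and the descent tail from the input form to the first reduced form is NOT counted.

D = 61, ⌊√D⌋ = 7
descent: ρ → (3,5,-3)  [lands on river]
river: ρ → (-3,7,1)
river: ρ → (1,7,-3)
river: ρ → (-3,5,3)
river: ρ → (3,7,-1)
river: ρ → (-1,7,3)
ρ-cycle length = 6 (tail of 1 descent step not counted)

6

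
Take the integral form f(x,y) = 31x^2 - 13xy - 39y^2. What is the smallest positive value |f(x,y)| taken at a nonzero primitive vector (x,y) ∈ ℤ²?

descent: ρ → (-39,13,31)  [lands on river]
river: ρ → (31,49,-21)
river: ρ → (-21,35,45)
river: ρ → (45,55,-11)
river: ρ → (-11,55,45)
river: ρ → (45,35,-21)
river: ρ → (-21,49,31)
river: ρ → (31,13,-39)
river: ρ → (-39,65,5)
river: ρ → (5,65,-39)
closes: descent 1, river 10
min |a| on river = 5

5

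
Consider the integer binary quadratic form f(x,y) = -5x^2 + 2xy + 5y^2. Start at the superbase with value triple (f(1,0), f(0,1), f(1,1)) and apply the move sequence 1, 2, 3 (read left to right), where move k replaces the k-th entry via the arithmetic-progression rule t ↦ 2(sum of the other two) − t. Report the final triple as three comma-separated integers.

start (-5,5,2) = (f(1,0),f(0,1),f(1,1))
replace slot 1: 2·(5+2) − (-5) = 19 → (19,5,2)
replace slot 2: 2·(19+2) − 5 = 37 → (19,37,2)
replace slot 3: 2·(19+37) − 2 = 110 → (19,37,110)

19,37,110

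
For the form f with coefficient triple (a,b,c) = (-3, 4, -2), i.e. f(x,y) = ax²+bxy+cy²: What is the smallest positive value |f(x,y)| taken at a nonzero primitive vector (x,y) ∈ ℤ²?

translate: b→2 (≡-4 mod 6), so (3,-4,2)→(3,2,1)
flip: (3,2,1)→(1,-2,3)
translate: b→0 (≡-2 mod 2), so (1,-2,3)→(1,0,2)
reduced (well bottom): (1,0,2) with a≤c, −a<b≤a
well minimum |f| = |-1| = 1 (negative-definite)

1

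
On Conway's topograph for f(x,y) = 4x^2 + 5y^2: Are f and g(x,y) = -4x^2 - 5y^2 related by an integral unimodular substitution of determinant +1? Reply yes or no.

D₁ = -80, D₂ = -80
f: reduced (well bottom): (4,0,5) with a≤c, −a<b≤a
g is negative-definite; reduce −g:
−g: reduced (well bottom): (4,0,5) with a≤c, −a<b≤a
flip sign back: reduced form of g is (-4,0,-5)
reduced forms (4, 0, 5) vs (-4, 0, -5) ⇒ inequivalent

no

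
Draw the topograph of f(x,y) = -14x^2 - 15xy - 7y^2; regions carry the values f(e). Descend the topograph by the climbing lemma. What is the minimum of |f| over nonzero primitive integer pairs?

translate: b→-13 (≡15 mod 28), so (14,15,7)→(14,-13,6)
flip: (14,-13,6)→(6,13,14)
translate: b→1 (≡13 mod 12), so (6,13,14)→(6,1,7)
reduced (well bottom): (6,1,7) with a≤c, −a<b≤a
well minimum |f| = |-6| = 6 (negative-definite)

6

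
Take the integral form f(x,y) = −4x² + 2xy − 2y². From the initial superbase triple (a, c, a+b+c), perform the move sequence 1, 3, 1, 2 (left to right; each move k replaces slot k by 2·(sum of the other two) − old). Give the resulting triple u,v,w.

start (-4,-2,-4) = (f(1,0),f(0,1),f(1,1))
replace slot 1: 2·((-2)+(-4)) − (-4) = -8 → (-8,-2,-4)
replace slot 3: 2·((-8)+(-2)) − (-4) = -16 → (-8,-2,-16)
replace slot 1: 2·((-2)+(-16)) − (-8) = -28 → (-28,-2,-16)
replace slot 2: 2·((-28)+(-16)) − (-2) = -86 → (-28,-86,-16)

-28,-86,-16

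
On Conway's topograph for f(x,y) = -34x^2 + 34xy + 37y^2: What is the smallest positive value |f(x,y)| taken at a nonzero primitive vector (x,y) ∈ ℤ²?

river: ρ → (37,40,-31)
river: ρ → (-31,22,46)
river: ρ → (46,70,-7)
river: ρ → (-7,70,46)
river: ρ → (46,22,-31)
river: ρ → (-31,40,37)
river: ρ → (37,34,-34)
river: ρ → (-34,34,37)
closes: descent 0, river 8
min |a| on river = 7

7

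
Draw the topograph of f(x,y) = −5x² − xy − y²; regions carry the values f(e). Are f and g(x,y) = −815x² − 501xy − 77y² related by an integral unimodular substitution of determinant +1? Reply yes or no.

D₁ = -19, D₂ = -19
f is negative-definite; reduce −f:
−f: flip: (5,1,1)→(1,-1,5)
−f: translate: b→1 (≡-1 mod 2), so (1,-1,5)→(1,1,5)
−f: reduced (well bottom): (1,1,5) with a≤c, −a<b≤a
flip sign back: reduced form of f is (-1,-1,-5)
g is negative-definite; reduce −g:
−g: flip: (815,501,77)→(77,-501,815)
−g: translate: b→-39 (≡-501 mod 154), so (77,-501,815)→(77,-39,5)
−g: flip: (77,-39,5)→(5,39,77)
−g: translate: b→-1 (≡39 mod 10), so (5,39,77)→(5,-1,1)
−g: flip: (5,-1,1)→(1,1,5)
−g: reduced (well bottom): (1,1,5) with a≤c, −a<b≤a
flip sign back: reduced form of g is (-1,-1,-5)
reduced forms (-1, -1, -5) vs (-1, -1, -5) ⇒ equivalent

yes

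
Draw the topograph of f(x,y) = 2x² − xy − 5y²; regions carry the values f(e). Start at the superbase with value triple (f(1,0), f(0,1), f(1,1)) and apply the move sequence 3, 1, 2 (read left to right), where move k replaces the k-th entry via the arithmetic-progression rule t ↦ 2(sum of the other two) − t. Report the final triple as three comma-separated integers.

start (2,-5,-4) = (f(1,0),f(0,1),f(1,1))
replace slot 3: 2·(2+(-5)) − (-4) = -2 → (2,-5,-2)
replace slot 1: 2·((-5)+(-2)) − 2 = -16 → (-16,-5,-2)
replace slot 2: 2·((-16)+(-2)) − (-5) = -31 → (-16,-31,-2)

-16,-31,-2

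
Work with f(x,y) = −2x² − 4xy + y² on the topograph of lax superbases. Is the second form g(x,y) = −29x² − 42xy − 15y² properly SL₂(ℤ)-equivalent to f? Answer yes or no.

D₁ = 24, D₂ = 24
river cycle of f (length 2): (1, 4, -2), (-2, 4, 1)
river cycle of g (length 2): (-2, 4, 1), (1, 4, -2)
cycles coincide ⇒ equivalent

yes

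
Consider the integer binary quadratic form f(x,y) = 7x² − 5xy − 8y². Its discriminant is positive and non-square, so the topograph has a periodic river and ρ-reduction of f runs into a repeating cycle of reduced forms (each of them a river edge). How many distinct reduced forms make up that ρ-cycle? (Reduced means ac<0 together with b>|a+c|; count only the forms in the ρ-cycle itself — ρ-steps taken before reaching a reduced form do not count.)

D = 249, ⌊√D⌋ = 15
descent: ρ → (-8,5,7)  [lands on river]
river: ρ → (7,9,-6)
river: ρ → (-6,15,1)
river: ρ → (1,15,-6)
river: ρ → (-6,9,7)
river: ρ → (7,5,-8)
river: ρ → (-8,11,4)
river: ρ → (4,13,-5)
river: ρ → (-5,7,10)
river: ρ → (10,13,-2)
river: ρ → (-2,15,3)
river: ρ → (3,15,-2)
river: ρ → (-2,13,10)
river: ρ → (10,7,-5)
river: ρ → (-5,13,4)
river: ρ → (4,11,-8)
ρ-cycle length = 16 (tail of 1 descent step not counted)

16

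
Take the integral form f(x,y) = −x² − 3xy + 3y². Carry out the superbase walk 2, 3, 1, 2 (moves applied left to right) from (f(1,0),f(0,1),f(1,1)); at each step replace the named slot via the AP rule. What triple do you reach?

start (-1,3,-1) = (f(1,0),f(0,1),f(1,1))
replace slot 2: 2·((-1)+(-1)) − 3 = -7 → (-1,-7,-1)
replace slot 3: 2·((-1)+(-7)) − (-1) = -15 → (-1,-7,-15)
replace slot 1: 2·((-7)+(-15)) − (-1) = -43 → (-43,-7,-15)
replace slot 2: 2·((-43)+(-15)) − (-7) = -109 → (-43,-109,-15)

-43,-109,-15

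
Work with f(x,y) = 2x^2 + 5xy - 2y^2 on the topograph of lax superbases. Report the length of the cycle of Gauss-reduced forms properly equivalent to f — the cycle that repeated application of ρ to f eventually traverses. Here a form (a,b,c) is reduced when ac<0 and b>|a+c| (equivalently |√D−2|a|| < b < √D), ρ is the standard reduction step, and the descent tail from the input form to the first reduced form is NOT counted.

D = 41, ⌊√D⌋ = 6
river: ρ → (-2,3,4)
river: ρ → (4,5,-1)
river: ρ → (-1,5,4)
river: ρ → (4,3,-2)
river: ρ → (-2,5,2)
river: ρ → (2,3,-4)
river: ρ → (-4,5,1)
river: ρ → (1,5,-4)
river: ρ → (-4,3,2)
river: ρ → (2,5,-2)
ρ-cycle length = 10 (tail of 0 descent steps not counted)

10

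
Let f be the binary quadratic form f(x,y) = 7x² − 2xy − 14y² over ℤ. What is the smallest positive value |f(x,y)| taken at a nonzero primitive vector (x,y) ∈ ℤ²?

descent: ρ → (-14,2,7)
descent: ρ → (7,12,-9)  [lands on river]
river: ρ → (-9,6,10)
river: ρ → (10,14,-5)
river: ρ → (-5,16,7)
closes: descent 2, river 4
min |a| on river = 5

5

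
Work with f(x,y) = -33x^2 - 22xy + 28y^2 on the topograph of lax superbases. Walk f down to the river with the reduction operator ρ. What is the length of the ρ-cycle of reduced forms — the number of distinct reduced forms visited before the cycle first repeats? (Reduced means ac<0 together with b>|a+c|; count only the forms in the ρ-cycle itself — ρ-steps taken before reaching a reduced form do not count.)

D = 4180, ⌊√D⌋ = 64
descent: ρ → (28,22,-33)  [lands on river]
river: ρ → (-33,44,17)
river: ρ → (17,58,-12)
river: ρ → (-12,62,7)
river: ρ → (7,64,-3)
river: ρ → (-3,62,28)
river: ρ → (28,50,-15)
river: ρ → (-15,40,43)
river: ρ → (43,46,-12)
river: ρ → (-12,50,35)
river: ρ → (35,20,-27)
river: ρ → (-27,34,28)
ρ-cycle length = 12 (tail of 1 descent step not counted)

12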